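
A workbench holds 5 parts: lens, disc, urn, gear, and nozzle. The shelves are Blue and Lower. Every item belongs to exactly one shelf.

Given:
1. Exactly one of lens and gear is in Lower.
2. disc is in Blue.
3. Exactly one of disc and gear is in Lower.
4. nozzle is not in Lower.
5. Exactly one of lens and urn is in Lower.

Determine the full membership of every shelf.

Blue = {disc, lens, nozzle}; Lower = {gear, urn}

From (2): disc ∈ Blue.
From (4): nozzle ∉ Lower.
(3) (exactly one): gear ∈ Lower.
Only one shelf left: nozzle ∈ Blue.
(1) (exactly one): lens ∉ Lower.
(5) (exactly one): urn ∈ Lower.
Only one shelf left: lens ∈ Blue.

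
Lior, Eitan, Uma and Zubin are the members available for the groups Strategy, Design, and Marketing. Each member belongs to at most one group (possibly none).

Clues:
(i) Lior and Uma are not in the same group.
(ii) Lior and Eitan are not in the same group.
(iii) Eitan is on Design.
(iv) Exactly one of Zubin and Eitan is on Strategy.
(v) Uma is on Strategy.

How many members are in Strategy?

From (iii): Eitan ∈ Design.
From (v): Uma ∈ Strategy.
(i): Lior ∉ Strategy.
(ii): Lior ∉ Design.
(iv) (exactly one): Zubin ∈ Strategy.

2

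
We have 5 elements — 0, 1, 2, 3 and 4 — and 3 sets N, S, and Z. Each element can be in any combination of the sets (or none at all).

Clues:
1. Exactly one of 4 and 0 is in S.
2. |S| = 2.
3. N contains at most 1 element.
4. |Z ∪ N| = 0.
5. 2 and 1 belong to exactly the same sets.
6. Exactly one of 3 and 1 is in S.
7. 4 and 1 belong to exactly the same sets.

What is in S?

S = {0, 3}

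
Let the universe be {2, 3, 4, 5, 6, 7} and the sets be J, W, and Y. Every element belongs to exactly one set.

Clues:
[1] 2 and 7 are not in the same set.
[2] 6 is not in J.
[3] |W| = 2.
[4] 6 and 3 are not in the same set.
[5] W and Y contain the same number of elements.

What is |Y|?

2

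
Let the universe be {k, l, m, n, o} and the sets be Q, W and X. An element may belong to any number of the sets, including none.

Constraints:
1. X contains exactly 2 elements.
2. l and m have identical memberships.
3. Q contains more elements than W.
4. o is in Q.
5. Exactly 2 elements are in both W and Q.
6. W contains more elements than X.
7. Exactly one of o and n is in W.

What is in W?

W = {l, m, n}

From (4): o ∈ Q.
Suppose k ∈ W: no assignment then satisfies all the clues, so k ∉ W.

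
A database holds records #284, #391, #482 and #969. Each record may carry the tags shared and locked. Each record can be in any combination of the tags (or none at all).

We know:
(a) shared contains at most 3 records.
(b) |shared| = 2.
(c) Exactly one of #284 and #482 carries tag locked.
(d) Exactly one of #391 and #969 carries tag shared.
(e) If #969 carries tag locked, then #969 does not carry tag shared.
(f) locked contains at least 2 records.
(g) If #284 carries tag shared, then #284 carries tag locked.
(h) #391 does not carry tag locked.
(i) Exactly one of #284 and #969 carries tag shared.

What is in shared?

shared = {#284, #391}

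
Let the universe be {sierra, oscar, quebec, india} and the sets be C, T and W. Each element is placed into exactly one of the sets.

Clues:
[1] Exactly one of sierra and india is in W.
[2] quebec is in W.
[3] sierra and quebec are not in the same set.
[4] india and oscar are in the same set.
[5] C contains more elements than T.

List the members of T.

From (2): quebec ∈ W.
(3): sierra ∉ W.
(1) (exactly one): india ∈ W.
(4): oscar matches india: oscar ∉ C.
(4): oscar matches india: oscar ∉ T.
(4): oscar matches india: oscar ∈ W.
Suppose sierra ∈ T: no assignment then satisfies all the clues, so sierra ∉ T.

T = {}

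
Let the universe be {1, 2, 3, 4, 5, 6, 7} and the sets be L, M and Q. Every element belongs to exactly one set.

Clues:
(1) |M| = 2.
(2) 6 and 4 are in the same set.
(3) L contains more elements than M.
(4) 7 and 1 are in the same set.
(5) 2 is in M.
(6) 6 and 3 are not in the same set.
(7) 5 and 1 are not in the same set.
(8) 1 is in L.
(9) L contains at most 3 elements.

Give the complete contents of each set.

L = {1, 3, 7}; M = {2, 5}; Q = {4, 6}

From (5): 2 ∈ M.
From (8): 1 ∈ L.
(4): 7 matches 1: 7 ∈ L.
(7): 5 ∉ L.
Suppose 3 ∉ L: no assignment then satisfies all the clues, so 3 ∈ L.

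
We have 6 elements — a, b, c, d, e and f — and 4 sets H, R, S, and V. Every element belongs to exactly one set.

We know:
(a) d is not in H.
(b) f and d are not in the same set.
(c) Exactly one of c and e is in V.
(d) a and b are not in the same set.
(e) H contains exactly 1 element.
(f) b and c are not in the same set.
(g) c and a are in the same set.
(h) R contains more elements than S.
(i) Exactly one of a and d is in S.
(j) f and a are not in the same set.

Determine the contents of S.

From (a): d ∉ H.
Suppose a ∈ S: no assignment then satisfies all the clues, so a ∉ S.

S = {d}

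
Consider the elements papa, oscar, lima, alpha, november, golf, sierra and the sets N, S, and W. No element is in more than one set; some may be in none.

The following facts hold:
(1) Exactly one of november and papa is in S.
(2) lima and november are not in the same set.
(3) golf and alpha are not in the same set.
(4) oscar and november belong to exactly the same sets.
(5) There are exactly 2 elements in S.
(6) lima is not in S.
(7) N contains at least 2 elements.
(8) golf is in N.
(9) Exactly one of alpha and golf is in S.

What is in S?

S = {alpha, papa}

From (6): lima ∉ S.
From (8): golf ∈ N.
(3): alpha ∉ N.
(9) (exactly one): alpha ∈ S.
Suppose papa ∉ S: no assignment then satisfies all the clues, so papa ∈ S.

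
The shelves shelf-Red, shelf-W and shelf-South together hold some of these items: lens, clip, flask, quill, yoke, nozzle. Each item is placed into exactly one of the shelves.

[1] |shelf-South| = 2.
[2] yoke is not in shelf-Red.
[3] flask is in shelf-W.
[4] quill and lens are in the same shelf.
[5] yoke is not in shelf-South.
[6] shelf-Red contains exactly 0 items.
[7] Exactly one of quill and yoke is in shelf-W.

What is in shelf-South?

From (2): yoke ∉ shelf-Red.
From (3): flask ∈ shelf-W.
From (5): yoke ∉ shelf-South.
(6): shelf-Red already has 0, so the rest are out.
Only one shelf left: yoke ∈ shelf-W.
(7) (exactly one): quill ∉ shelf-W.
Only one shelf left: quill ∈ shelf-South.
(4): lens matches quill: lens ∉ shelf-W.
(4): lens matches quill: lens ∈ shelf-South.
(1): shelf-South already has 2, so the rest are out.
Only one shelf left: clip ∈ shelf-W.
Only one shelf left: nozzle ∈ shelf-W.

shelf-South = {lens, quill}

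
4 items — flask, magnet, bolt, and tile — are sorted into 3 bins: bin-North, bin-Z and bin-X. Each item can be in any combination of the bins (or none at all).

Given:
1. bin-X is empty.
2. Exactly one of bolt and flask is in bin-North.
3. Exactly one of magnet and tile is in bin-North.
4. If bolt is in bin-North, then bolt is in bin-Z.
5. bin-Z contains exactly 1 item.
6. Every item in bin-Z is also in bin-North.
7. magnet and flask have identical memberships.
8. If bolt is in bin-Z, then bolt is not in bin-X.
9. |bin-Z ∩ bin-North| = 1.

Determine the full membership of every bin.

bin-North = {bolt, tile}; bin-Z = {bolt}; bin-X = {}

(1): bin-X already has 0, so the rest are out.
Suppose flask ∈ bin-North: no assignment then satisfies all the clues, so flask ∉ bin-North.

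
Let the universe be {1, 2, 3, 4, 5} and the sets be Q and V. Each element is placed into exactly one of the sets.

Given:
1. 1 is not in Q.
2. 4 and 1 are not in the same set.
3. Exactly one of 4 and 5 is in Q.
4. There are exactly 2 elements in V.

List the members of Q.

From (1): 1 ∉ Q.
Only one set left: 1 ∈ V.
(2): 4 ∉ V.
Only one set left: 4 ∈ Q.
(3) (exactly one): 5 ∉ Q.
Only one set left: 5 ∈ V.
(4): V already has 2, so the rest are out.
Only one set left: 2 ∈ Q.
Only one set left: 3 ∈ Q.

Q = {2, 3, 4}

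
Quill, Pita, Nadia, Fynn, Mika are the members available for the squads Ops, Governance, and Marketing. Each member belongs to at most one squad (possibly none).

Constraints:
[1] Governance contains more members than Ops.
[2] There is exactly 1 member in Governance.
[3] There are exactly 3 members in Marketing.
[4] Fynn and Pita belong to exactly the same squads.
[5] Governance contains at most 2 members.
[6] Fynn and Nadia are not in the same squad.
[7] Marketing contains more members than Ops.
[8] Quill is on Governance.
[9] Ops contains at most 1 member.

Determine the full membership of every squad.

Ops = {}; Governance = {Quill}; Marketing = {Fynn, Mika, Pita}

From (8): Quill ∈ Governance.
(2): Governance already has 1, so the rest are out.
Suppose Pita ∈ Ops: no assignment then satisfies all the clues, so Pita ∉ Ops.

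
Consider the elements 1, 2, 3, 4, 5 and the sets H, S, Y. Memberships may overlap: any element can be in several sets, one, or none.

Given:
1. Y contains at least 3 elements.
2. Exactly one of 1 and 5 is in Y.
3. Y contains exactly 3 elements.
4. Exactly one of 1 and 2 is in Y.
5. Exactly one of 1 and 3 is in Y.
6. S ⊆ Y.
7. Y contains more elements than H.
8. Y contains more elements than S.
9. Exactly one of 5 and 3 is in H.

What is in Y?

Y = {2, 3, 5}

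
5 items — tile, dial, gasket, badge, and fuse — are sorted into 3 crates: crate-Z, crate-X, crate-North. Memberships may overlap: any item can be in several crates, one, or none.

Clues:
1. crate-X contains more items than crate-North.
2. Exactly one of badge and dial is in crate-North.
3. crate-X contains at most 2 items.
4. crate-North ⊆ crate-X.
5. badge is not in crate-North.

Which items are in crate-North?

crate-North = {dial}

From (5): badge ∉ crate-North.
(2) (exactly one): dial ∈ crate-North.
(4) with dial ∈ crate-North: dial ∈ crate-X.
Suppose tile ∈ crate-North: no assignment then satisfies all the clues, so tile ∉ crate-North.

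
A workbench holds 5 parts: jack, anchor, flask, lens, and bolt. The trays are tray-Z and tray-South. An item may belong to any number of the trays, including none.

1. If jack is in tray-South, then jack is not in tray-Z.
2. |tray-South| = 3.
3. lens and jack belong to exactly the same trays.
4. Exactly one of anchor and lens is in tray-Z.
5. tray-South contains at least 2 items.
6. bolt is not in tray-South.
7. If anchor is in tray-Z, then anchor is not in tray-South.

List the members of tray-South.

tray-South = {flask, jack, lens}

From (6): bolt ∉ tray-South.
Suppose jack ∉ tray-South: no assignment then satisfies all the clues, so jack ∈ tray-South.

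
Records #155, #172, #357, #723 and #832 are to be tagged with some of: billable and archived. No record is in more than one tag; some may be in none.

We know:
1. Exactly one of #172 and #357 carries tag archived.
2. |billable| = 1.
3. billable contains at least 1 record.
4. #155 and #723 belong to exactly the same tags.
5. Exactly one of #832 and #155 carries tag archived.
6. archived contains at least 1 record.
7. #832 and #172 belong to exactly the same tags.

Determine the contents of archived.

archived = {#172, #832}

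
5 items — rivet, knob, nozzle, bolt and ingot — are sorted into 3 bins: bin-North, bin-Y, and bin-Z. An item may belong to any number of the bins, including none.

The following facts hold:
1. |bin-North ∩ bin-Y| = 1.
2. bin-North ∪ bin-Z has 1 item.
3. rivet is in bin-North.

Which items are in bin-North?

bin-North = {rivet}

From (3): rivet ∈ bin-North.
Suppose knob ∈ bin-North: no assignment then satisfies all the clues, so knob ∉ bin-North.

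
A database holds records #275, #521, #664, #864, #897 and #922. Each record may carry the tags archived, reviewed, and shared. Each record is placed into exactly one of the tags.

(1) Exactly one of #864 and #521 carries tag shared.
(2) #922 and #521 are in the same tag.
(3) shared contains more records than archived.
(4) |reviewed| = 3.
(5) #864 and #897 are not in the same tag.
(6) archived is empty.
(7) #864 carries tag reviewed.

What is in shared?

shared = {#521, #897, #922}

From (7): #864 ∈ reviewed.
(1) (exactly one): #521 ∈ shared.
(2): #922 matches #521: #922 ∉ archived.
(2): #922 matches #521: #922 ∉ reviewed.
(2): #922 matches #521: #922 ∈ shared.
(5): #897 ∉ reviewed.
(6): archived already has 0, so the rest are out.
Only one tag left: #897 ∈ shared.
(4): only 3 candidates remain for reviewed, so all are in.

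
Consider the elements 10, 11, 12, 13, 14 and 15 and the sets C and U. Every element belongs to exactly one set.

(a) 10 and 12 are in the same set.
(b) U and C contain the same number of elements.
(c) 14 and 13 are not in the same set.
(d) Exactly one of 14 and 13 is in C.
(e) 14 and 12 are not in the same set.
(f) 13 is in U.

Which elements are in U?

U = {10, 12, 13}

From (f): 13 ∈ U.
(c): 14 ∉ U.
(d) (exactly one): 14 ∈ C.
(e): 12 ∉ C.
Only one set left: 12 ∈ U.
(a): 10 matches 12: 10 ∉ C.
(a): 10 matches 12: 10 ∈ U.
Suppose 11 ∈ U: no assignment then satisfies all the clues, so 11 ∉ U.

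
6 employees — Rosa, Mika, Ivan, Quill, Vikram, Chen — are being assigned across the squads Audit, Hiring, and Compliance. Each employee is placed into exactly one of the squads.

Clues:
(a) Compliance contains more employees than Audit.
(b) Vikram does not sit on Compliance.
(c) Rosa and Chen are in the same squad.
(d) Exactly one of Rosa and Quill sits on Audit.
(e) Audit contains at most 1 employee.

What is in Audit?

Audit = {Quill}

From (b): Vikram ∉ Compliance.
Suppose Rosa ∈ Audit: no assignment then satisfies all the clues, so Rosa ∉ Audit.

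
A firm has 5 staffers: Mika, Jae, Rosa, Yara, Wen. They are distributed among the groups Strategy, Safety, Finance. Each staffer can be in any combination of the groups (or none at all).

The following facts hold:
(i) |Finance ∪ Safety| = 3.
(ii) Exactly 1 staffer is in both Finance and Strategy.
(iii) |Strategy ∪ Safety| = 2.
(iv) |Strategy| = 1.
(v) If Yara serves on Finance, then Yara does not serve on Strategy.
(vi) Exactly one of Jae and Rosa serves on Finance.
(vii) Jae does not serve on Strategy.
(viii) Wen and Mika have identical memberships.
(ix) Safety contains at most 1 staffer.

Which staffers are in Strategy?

Strategy = {Rosa}

From (vii): Jae ∉ Strategy.
Suppose Mika ∈ Strategy: no assignment then satisfies all the clues, so Mika ∉ Strategy.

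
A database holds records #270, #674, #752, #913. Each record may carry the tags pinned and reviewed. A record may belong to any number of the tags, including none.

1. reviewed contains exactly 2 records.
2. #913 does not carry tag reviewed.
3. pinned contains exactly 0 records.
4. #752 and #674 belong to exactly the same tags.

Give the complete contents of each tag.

pinned = {}; reviewed = {#674, #752}

From (2): #913 ∉ reviewed.
(3): pinned already has 0, so the rest are out.
Suppose #270 ∈ reviewed: no assignment then satisfies all the clues, so #270 ∉ reviewed.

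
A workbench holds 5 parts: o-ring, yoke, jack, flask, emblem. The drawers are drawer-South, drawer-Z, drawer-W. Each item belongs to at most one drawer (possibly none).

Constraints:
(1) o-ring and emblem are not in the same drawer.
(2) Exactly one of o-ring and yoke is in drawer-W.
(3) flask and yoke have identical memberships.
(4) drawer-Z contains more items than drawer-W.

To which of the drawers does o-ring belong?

o-ring: drawer-W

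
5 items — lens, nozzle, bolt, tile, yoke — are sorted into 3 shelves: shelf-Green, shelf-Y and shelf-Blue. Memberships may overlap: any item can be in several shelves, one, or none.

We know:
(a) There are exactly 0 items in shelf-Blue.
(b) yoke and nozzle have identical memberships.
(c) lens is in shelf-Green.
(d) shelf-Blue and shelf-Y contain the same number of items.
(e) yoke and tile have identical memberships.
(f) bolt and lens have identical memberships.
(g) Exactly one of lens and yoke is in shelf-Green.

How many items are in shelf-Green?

2

From (c): lens ∈ shelf-Green.
(a): shelf-Blue already has 0, so the rest are out.
(f): bolt matches lens: bolt ∈ shelf-Green.
(g) (exactly one): yoke ∉ shelf-Green.
(b): nozzle matches yoke: nozzle ∉ shelf-Green.
(e): tile matches yoke: tile ∉ shelf-Green.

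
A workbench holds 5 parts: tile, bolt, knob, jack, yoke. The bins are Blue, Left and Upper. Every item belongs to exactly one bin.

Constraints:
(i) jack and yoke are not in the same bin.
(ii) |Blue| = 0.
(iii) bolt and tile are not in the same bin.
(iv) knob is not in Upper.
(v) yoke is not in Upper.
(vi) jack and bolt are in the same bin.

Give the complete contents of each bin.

Blue = {}; Left = {knob, tile, yoke}; Upper = {bolt, jack}

From (iv): knob ∉ Upper.
From (v): yoke ∉ Upper.
(ii): Blue already has 0, so the rest are out.
Only one bin left: knob ∈ Left.
Only one bin left: yoke ∈ Left.
(i): jack ∉ Left.
(vi): bolt matches jack: bolt ∉ Left.
Only one bin left: bolt ∈ Upper.
Only one bin left: jack ∈ Upper.
(iii): tile ∉ Upper.
Only one bin left: tile ∈ Left.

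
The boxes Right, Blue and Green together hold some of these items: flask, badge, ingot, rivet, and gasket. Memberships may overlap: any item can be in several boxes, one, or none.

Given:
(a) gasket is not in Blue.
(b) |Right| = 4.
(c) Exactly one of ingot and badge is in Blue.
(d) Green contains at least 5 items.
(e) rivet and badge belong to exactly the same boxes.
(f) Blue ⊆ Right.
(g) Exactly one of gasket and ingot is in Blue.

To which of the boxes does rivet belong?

From (a): gasket ∉ Blue.
(d): only 5 candidates remain for Green, so all are in.
(g) (exactly one): ingot ∈ Blue.
(c) (exactly one): badge ∉ Blue.
(e): rivet matches badge: rivet ∉ Blue.
(f) with ingot ∈ Blue: ingot ∈ Right.
Suppose rivet ∉ Right: no assignment then satisfies all the clues, so rivet ∈ Right.

rivet: Green, Right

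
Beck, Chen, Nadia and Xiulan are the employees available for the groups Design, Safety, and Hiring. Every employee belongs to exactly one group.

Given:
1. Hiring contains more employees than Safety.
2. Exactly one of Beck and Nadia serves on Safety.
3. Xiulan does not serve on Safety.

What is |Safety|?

1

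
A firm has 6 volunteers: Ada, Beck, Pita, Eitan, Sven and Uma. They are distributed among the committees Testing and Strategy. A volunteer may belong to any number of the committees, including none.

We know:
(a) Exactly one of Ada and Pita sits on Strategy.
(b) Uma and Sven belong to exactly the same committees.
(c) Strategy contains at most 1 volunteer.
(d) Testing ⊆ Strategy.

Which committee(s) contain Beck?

Beck: none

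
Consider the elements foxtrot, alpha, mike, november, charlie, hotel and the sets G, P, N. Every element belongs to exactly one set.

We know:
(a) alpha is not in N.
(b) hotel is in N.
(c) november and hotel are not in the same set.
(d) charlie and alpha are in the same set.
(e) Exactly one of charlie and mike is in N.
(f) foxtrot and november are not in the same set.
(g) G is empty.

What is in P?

P = {alpha, charlie, november}

From (a): alpha ∉ N.
From (b): hotel ∈ N.
(c): november ∉ N.
(d): charlie matches alpha: charlie ∉ N.
(e) (exactly one): mike ∈ N.
(g): G already has 0, so the rest are out.
Only one set left: alpha ∈ P.
Only one set left: november ∈ P.
Only one set left: charlie ∈ P.
(f): foxtrot ∉ P.
Only one set left: foxtrot ∈ N.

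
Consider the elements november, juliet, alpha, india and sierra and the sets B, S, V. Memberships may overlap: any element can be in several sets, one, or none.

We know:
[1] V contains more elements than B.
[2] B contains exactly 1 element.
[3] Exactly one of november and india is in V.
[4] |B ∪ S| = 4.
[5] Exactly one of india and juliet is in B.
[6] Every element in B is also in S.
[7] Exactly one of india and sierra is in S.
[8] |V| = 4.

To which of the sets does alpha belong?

alpha: S, V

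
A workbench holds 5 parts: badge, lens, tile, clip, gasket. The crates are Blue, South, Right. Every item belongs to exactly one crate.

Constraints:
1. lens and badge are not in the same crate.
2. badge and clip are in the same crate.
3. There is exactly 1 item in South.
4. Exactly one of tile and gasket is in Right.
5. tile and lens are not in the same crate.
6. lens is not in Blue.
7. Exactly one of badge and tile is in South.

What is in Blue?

Blue = {badge, clip}

From (6): lens ∉ Blue.
Suppose badge ∉ Blue: no assignment then satisfies all the clues, so badge ∈ Blue.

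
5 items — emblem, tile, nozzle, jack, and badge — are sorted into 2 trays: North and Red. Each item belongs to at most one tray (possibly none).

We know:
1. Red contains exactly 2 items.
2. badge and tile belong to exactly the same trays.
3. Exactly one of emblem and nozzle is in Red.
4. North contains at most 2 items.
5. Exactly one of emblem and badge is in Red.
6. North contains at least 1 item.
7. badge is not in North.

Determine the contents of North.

From (7): badge ∉ North.
(2): tile matches badge: tile ∉ North.
Suppose emblem ∈ North: no assignment then satisfies all the clues, so emblem ∉ North.

North = {nozzle}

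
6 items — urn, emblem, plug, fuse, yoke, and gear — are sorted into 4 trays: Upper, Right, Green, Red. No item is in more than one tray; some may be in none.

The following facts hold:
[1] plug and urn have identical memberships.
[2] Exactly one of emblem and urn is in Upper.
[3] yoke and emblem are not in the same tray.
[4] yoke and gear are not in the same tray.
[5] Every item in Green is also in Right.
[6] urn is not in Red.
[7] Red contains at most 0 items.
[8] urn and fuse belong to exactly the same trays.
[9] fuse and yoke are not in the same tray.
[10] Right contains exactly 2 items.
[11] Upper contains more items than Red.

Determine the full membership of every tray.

Upper = {fuse, plug, urn}; Right = {emblem, gear}; Green = {}; Red = {}

From (6): urn ∉ Red.
(1): plug matches urn: plug ∉ Red.
(7): Red already has 0, so the rest are out.
Suppose urn ∉ Upper: no assignment then satisfies all the clues, so urn ∈ Upper.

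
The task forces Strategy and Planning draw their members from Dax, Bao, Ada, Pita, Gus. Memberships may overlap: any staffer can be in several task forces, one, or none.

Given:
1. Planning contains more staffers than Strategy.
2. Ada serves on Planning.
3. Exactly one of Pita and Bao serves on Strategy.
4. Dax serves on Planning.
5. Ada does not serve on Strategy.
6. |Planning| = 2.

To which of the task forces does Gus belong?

Gus: none

From (2): Ada ∈ Planning.
From (4): Dax ∈ Planning.
From (5): Ada ∉ Strategy.
(6): Planning already has 2, so the rest are out.
Suppose Gus ∈ Strategy: no assignment then satisfies all the clues, so Gus ∉ Strategy.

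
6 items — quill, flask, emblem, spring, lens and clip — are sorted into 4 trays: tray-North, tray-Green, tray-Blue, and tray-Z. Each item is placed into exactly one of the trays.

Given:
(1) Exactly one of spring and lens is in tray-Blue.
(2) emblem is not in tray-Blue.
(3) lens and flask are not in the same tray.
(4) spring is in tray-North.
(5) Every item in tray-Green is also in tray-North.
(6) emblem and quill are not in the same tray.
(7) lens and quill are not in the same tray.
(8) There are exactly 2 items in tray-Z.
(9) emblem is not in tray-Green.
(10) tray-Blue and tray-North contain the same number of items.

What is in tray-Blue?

tray-Blue = {clip, lens}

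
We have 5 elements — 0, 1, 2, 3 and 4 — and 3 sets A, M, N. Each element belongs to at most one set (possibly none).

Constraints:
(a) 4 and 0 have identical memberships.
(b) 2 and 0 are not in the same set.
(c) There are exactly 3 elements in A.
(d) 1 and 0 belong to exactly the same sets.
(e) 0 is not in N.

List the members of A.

A = {0, 1, 4}

From (e): 0 ∉ N.
(a): 4 matches 0: 4 ∉ N.
(d): 1 matches 0: 1 ∉ N.
Suppose 0 ∉ A: no assignment then satisfies all the clues, so 0 ∈ A.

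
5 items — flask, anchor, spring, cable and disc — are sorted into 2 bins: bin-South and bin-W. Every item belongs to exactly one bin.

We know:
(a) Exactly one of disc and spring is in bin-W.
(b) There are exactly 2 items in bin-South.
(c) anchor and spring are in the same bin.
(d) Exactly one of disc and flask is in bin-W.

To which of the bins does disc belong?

disc: bin-South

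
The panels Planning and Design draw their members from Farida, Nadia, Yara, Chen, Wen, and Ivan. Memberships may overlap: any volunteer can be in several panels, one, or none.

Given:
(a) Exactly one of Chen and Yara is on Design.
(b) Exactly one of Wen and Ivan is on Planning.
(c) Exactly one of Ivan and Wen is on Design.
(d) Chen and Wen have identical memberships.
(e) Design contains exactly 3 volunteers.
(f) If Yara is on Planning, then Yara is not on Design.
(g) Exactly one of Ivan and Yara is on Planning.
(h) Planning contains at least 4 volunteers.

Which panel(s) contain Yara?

Yara: Planning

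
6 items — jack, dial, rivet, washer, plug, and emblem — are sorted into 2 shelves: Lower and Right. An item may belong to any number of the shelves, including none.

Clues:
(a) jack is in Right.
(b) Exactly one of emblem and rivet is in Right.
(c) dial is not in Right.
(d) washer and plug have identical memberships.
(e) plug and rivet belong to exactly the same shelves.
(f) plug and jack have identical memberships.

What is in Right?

Right = {jack, plug, rivet, washer}

From (a): jack ∈ Right.
From (c): dial ∉ Right.
(f): plug matches jack: plug ∈ Right.
(d): washer matches plug: washer ∈ Right.
(e): rivet matches plug: rivet ∈ Right.
(b) (exactly one): emblem ∉ Right.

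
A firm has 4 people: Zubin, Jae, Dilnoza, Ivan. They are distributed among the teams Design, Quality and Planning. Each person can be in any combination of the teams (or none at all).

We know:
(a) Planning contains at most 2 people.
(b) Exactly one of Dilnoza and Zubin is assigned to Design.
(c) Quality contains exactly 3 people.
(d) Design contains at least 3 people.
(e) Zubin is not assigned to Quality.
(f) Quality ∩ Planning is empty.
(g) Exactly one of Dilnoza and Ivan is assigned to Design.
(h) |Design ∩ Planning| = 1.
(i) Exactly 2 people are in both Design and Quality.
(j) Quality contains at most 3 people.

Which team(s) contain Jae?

Jae: Design, Quality

From (e): Zubin ∉ Quality.
(c): only 3 candidates remain for Quality, so all are in.
(f) (disjoint): Jae ∉ Planning.
(f) (disjoint): Dilnoza ∉ Planning.
(f) (disjoint): Ivan ∉ Planning.
Suppose Jae ∉ Design: no assignment then satisfies all the clues, so Jae ∈ Design.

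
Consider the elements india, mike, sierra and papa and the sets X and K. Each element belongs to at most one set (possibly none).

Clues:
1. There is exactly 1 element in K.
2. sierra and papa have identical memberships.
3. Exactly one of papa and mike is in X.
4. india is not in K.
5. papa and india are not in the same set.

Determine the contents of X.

X = {papa, sierra}

From (4): india ∉ K.
Suppose india ∈ X: no assignment then satisfies all the clues, so india ∉ X.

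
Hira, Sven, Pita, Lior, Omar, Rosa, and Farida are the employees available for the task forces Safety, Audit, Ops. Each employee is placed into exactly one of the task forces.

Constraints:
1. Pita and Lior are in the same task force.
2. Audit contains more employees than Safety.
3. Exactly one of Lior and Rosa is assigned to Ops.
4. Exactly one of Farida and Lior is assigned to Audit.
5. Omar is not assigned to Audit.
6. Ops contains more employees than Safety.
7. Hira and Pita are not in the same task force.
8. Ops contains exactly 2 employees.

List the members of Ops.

Ops = {Lior, Pita}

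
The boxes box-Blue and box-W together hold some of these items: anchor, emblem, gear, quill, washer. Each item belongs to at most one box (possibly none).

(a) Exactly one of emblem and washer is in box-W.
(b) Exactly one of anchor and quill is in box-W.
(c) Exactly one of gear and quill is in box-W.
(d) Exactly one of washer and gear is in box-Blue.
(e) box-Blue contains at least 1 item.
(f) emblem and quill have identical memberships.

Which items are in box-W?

box-W = {emblem, quill}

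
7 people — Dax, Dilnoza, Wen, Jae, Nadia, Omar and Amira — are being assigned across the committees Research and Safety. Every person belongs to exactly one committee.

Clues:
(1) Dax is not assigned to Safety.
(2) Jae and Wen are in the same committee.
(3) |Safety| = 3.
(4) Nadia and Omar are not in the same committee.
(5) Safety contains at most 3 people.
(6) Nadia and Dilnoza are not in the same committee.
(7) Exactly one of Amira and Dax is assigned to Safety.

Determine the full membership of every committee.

Research = {Dax, Jae, Nadia, Wen}; Safety = {Amira, Dilnoza, Omar}

From (1): Dax ∉ Safety.
(7) (exactly one): Amira ∈ Safety.
Only one committee left: Dax ∈ Research.
Suppose Dilnoza ∈ Research: no assignment then satisfies all the clues, so Dilnoza ∉ Research.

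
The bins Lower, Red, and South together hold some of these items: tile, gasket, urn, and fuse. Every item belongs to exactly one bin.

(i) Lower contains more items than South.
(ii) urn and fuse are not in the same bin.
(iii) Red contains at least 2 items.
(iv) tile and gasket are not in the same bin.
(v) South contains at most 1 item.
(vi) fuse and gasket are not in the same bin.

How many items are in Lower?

2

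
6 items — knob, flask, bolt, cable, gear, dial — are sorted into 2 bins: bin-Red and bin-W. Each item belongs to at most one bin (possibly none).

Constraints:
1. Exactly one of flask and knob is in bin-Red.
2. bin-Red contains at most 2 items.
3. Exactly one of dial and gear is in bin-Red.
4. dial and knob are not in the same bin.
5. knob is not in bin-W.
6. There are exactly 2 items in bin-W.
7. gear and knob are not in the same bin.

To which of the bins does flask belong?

flask: bin-Red

From (5): knob ∉ bin-W.
Suppose flask ∉ bin-Red: no assignment then satisfies all the clues, so flask ∈ bin-Red.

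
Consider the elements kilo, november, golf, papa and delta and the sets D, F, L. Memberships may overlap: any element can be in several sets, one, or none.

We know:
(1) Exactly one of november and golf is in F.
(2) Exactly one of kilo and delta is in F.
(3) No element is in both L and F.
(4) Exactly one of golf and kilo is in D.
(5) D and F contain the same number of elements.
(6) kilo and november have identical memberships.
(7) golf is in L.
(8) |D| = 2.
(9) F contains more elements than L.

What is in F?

From (7): golf ∈ L.
(3) (disjoint): golf ∉ F.
(1) (exactly one): november ∈ F.
(3) (disjoint): november ∉ L.
(6): kilo matches november: kilo ∈ F.
(6): kilo matches november: kilo ∉ L.
(2) (exactly one): delta ∉ F.
Suppose papa ∈ F: no assignment then satisfies all the clues, so papa ∉ F.

F = {kilo, november}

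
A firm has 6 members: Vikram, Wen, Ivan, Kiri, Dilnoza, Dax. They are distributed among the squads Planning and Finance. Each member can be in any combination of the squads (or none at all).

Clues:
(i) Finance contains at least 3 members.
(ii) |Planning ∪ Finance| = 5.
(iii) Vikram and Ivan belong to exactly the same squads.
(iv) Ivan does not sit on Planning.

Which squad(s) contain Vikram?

From (iv): Ivan ∉ Planning.
(iii): Vikram matches Ivan: Vikram ∉ Planning.
Suppose Vikram ∉ Finance: no assignment then satisfies all the clues, so Vikram ∈ Finance.

Vikram: Finance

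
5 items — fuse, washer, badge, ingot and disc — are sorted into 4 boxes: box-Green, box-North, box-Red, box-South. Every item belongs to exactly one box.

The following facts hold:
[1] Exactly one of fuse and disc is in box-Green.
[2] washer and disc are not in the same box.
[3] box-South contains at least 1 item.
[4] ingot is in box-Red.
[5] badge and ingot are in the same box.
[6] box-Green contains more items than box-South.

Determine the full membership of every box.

box-Green = {fuse, washer}; box-North = {}; box-Red = {badge, ingot}; box-South = {disc}

From (4): ingot ∈ box-Red.
(5): badge matches ingot: badge ∉ box-Green.
(5): badge matches ingot: badge ∉ box-North.
(5): badge matches ingot: badge ∈ box-Red.
Suppose fuse ∉ box-Green: no assignment then satisfies all the clues, so fuse ∈ box-Green.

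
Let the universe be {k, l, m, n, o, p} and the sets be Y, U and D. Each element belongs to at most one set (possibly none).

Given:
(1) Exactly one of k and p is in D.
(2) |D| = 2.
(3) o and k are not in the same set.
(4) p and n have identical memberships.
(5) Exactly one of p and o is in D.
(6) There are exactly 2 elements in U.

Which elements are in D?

D = {n, p}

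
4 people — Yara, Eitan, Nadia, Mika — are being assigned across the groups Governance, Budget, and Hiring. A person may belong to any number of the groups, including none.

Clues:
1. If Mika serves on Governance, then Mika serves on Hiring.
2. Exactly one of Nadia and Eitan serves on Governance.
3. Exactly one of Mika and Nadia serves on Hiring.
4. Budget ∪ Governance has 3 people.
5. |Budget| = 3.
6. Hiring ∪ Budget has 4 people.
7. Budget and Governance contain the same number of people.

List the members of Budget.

Budget = {Mika, Nadia, Yara}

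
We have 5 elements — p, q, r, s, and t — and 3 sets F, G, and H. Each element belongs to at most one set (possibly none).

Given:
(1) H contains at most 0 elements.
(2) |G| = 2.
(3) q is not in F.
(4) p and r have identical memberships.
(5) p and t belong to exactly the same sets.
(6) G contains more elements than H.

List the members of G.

G = {q, s}

From (3): q ∉ F.
(1): H already has 0, so the rest are out.
Suppose p ∈ G: no assignment then satisfies all the clues, so p ∉ G.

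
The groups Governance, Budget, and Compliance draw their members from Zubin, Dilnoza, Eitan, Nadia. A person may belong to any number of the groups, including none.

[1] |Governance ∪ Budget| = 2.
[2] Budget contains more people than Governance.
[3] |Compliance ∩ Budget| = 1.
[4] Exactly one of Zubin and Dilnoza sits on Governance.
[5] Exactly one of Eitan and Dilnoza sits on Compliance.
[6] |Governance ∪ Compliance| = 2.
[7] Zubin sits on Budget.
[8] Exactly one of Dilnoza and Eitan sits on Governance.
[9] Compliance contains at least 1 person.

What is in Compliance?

Compliance = {Dilnoza, Nadia}

From (7): Zubin ∈ Budget.
Suppose Zubin ∈ Compliance: no assignment then satisfies all the clues, so Zubin ∉ Compliance.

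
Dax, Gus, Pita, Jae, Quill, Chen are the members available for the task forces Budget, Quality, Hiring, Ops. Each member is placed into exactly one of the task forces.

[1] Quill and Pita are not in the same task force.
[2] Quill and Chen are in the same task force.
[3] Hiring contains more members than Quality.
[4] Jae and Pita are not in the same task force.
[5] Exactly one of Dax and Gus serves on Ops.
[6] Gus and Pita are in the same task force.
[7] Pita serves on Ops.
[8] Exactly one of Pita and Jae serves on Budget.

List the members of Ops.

From (7): Pita ∈ Ops.
(1): Quill ∉ Ops.
(2): Chen matches Quill: Chen ∉ Ops.
(4): Jae ∉ Ops.
(6): Gus matches Pita: Gus ∉ Budget.
(6): Gus matches Pita: Gus ∉ Quality.
(6): Gus matches Pita: Gus ∉ Hiring.
(6): Gus matches Pita: Gus ∈ Ops.
(8) (exactly one): Jae ∈ Budget.
(5) (exactly one): Dax ∉ Ops.

Ops = {Gus, Pita}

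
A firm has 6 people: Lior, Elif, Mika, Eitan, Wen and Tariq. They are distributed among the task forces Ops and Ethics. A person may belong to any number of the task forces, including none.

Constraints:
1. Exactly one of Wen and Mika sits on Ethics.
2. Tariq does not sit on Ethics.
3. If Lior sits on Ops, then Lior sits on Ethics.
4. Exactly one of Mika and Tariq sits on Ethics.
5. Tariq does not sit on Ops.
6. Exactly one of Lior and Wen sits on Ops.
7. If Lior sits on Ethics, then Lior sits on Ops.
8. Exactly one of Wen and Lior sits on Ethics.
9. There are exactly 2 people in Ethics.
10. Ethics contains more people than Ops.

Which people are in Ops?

Ops = {Lior}

From (2): Tariq ∉ Ethics.
From (5): Tariq ∉ Ops.
(4) (exactly one): Mika ∈ Ethics.
(1) (exactly one): Wen ∉ Ethics.
(8) (exactly one): Lior ∈ Ethics.
(9): Ethics already has 2, so the rest are out.
(7): Lior ∈ Ops.
(6) (exactly one): Wen ∉ Ops.
Suppose Elif ∈ Ops: no assignment then satisfies all the clues, so Elif ∉ Ops.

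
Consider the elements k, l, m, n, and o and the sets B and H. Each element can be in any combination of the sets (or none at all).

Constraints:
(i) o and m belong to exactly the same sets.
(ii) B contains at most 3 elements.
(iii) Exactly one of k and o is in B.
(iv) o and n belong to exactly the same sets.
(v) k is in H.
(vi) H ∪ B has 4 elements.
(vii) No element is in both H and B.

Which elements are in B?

From (v): k ∈ H.
(vii) (disjoint): k ∉ B.
(iii) (exactly one): o ∈ B.
(iv): n matches o: n ∈ B.
(vii) (disjoint): n ∉ H.
(vii) (disjoint): o ∉ H.
(i): m matches o: m ∈ B.
(i): m matches o: m ∉ H.
(ii): B already has 3, so the rest are out.

B = {m, n, o}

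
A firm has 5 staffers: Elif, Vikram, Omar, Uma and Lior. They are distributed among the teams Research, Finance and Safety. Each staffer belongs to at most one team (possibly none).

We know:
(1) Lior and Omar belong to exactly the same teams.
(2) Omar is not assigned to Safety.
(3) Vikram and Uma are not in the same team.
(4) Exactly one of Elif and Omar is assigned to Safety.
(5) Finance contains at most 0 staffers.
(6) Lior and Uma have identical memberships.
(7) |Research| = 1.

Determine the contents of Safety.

From (2): Omar ∉ Safety.
(1): Lior matches Omar: Lior ∉ Safety.
(4) (exactly one): Elif ∈ Safety.
(5): Finance already has 0, so the rest are out.
(6): Uma matches Lior: Uma ∉ Safety.
Suppose Vikram ∈ Safety: no assignment then satisfies all the clues, so Vikram ∉ Safety.

Safety = {Elif}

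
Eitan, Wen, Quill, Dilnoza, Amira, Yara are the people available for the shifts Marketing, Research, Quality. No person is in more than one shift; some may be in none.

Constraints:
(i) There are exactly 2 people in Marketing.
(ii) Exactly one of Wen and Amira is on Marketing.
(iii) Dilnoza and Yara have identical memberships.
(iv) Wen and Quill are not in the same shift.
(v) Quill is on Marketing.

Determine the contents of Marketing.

Marketing = {Amira, Quill}

From (v): Quill ∈ Marketing.
(iv): Wen ∉ Marketing.
(ii) (exactly one): Amira ∈ Marketing.
(i): Marketing already has 2, so the rest are out.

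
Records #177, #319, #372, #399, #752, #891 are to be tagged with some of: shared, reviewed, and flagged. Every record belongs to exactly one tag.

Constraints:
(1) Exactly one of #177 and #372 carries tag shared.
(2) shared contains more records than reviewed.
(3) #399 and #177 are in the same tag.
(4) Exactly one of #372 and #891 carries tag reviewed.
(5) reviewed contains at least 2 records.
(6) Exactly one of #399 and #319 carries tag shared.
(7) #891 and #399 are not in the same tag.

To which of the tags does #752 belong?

#752: shared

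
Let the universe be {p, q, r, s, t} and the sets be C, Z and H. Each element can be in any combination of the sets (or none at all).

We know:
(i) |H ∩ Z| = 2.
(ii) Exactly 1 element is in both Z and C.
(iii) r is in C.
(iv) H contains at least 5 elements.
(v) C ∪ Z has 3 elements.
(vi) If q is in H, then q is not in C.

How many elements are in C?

2

From (iii): r ∈ C.
(iv): only 5 candidates remain for H, so all are in.
(vi): q ∉ C.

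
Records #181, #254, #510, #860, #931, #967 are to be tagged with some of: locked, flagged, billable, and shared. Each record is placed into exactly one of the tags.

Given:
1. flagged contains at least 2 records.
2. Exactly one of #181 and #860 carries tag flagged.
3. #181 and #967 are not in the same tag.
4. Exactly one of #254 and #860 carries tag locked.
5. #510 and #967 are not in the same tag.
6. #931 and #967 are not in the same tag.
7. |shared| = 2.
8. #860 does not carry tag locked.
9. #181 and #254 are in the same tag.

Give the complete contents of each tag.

From (8): #860 ∉ locked.
(4) (exactly one): #254 ∈ locked.
(9): #181 matches #254: #181 ∈ locked.
(2) (exactly one): #860 ∈ flagged.
(3): #967 ∉ locked.
Suppose #510 ∈ locked: no assignment then satisfies all the clues, so #510 ∉ locked.

locked = {#181, #254}; flagged = {#860, #967}; billable = {}; shared = {#510, #931}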